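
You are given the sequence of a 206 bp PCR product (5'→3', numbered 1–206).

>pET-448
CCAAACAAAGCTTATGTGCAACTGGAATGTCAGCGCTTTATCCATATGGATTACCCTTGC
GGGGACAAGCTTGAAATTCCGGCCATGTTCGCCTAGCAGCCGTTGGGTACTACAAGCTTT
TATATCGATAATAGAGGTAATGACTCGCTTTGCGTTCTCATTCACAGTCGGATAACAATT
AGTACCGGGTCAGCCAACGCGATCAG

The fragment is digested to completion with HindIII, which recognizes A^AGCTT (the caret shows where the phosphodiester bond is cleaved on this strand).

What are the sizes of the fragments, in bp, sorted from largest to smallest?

92, 59, 47, 8 bp

HindIII sites (AAGCTT) start at positions 8, 67, 114.
HindIII cuts after the first base of each site, so after positions 8, 67, 114.
Linear molecule, 3 cuts → 4 fragments:
  1–8 → 8 bp
  9–67 → 59 bp
  68–114 → 47 bp
  115–206 → 92 bp
Sorted largest to smallest: 92, 59, 47, 8 bp.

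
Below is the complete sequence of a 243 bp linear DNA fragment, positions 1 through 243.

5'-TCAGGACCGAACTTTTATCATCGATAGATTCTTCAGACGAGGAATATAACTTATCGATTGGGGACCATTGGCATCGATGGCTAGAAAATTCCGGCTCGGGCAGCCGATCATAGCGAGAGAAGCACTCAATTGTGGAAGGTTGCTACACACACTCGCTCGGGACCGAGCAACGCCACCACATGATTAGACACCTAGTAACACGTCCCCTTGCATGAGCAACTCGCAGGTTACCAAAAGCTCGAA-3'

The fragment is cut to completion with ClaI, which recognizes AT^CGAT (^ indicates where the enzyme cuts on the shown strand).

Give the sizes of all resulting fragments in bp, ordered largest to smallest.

169, 33, 21, 20 bp

ClaI sites (ATCGAT) start at positions 20, 53, 73.
ClaI cuts after base 2 of each site, so after positions 21, 54, 74.
Linear molecule, 3 cuts → 4 fragments:
  1–21 → 21 bp
  22–54 → 33 bp
  55–74 → 20 bp
  75–243 → 169 bp
Sorted largest to smallest: 169, 33, 21, 20 bp.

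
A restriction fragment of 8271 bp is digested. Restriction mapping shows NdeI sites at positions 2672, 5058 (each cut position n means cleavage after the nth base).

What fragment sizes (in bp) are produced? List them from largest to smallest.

3213, 2672, 2386 bp

Linear molecule, 2 cuts → 3 fragments:
  2672 − 0 = 2672 bp
  5058 − 2672 = 2386 bp
  8271 − 5058 = 3213 bp
Sorted largest to smallest: 3213, 2672, 2386 bp.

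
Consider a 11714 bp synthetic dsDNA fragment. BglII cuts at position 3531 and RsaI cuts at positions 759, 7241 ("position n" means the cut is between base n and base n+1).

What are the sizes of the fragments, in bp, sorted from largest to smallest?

4473, 3710, 2772, 759 bp

Combined cut positions (sorted): 759, 3531, 7241.
Linear molecule, 3 cuts → 4 fragments:
  759 − 0 = 759 bp
  3531 − 759 = 2772 bp
  7241 − 3531 = 3710 bp
  11714 − 7241 = 4473 bp
Sorted largest to smallest: 4473, 3710, 2772, 759 bp.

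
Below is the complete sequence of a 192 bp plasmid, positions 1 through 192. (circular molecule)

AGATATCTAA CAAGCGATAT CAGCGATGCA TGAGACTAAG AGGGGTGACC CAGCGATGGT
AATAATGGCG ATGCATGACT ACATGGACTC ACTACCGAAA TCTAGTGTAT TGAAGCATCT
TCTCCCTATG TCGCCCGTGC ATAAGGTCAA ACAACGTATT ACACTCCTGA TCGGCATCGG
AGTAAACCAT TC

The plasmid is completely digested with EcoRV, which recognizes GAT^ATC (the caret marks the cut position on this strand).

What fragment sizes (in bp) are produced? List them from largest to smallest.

EcoRV sites (GATATC) start at positions 2, 16.
EcoRV cuts after base 3 of each site, so after positions 4, 18.
Circular molecule, 2 cuts → 2 fragments:
  5–18 → 14 bp
  19–192 then 1–4 → 174 + 4 = 178 bp
Sorted largest to smallest: 178, 14 bp.

178, 14 bp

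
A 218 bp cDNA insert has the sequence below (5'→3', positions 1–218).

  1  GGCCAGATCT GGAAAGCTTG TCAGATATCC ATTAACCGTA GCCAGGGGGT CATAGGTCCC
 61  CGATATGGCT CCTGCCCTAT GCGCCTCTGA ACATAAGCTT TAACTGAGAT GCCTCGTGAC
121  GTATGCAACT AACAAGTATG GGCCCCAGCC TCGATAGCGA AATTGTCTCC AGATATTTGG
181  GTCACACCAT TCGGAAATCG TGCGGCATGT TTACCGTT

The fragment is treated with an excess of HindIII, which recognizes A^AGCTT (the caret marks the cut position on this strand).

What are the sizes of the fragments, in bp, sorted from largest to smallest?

123, 81, 14 bp

HindIII sites (AAGCTT) start at positions 14, 95.
HindIII cuts after the first base of each site, so after positions 14, 95.
Linear molecule, 2 cuts → 3 fragments:
  1–14 → 14 bp
  15–95 → 81 bp
  96–218 → 123 bp
Sorted largest to smallest: 123, 81, 14 bp.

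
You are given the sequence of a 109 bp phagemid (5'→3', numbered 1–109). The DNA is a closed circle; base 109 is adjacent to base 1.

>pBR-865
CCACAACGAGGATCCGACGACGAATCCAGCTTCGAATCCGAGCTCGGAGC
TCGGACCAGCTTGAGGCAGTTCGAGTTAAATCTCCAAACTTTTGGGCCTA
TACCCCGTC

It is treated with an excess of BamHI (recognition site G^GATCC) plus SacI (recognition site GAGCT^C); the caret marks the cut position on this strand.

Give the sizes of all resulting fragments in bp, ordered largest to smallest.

68, 34, 7 bp

The BamHI site (GGATCC) starts at position 10.
BamHI cuts after the first base of each site, so after position 10.
SacI sites (GAGCTC) start at positions 40, 47.
SacI cuts after base 5 of each site (before the last base), so after positions 44, 51.
Combined cut positions: 10, 44, 51.
Circular molecule, 3 cuts → 3 fragments:
  11–44 → 34 bp
  45–51 → 7 bp
  52–109 then 1–10 → 58 + 10 = 68 bp
Sorted largest to smallest: 68, 34, 7 bp.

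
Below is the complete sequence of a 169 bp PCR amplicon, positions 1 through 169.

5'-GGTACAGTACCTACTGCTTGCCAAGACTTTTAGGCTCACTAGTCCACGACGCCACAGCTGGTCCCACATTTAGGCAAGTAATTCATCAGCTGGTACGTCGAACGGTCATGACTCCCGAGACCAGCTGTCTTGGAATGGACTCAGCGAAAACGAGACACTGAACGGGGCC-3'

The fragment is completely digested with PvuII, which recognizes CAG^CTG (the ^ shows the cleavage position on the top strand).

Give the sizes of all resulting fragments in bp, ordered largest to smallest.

PvuII sites (CAGCTG) start at positions 55, 87, 122.
PvuII cuts after base 3 of each site, so after positions 57, 89, 124.
Linear molecule, 3 cuts → 4 fragments:
  1–57 → 57 bp
  58–89 → 32 bp
  90–124 → 35 bp
  125–169 → 45 bp
Sorted largest to smallest: 57, 45, 35, 32 bp.

57, 45, 35, 32 bp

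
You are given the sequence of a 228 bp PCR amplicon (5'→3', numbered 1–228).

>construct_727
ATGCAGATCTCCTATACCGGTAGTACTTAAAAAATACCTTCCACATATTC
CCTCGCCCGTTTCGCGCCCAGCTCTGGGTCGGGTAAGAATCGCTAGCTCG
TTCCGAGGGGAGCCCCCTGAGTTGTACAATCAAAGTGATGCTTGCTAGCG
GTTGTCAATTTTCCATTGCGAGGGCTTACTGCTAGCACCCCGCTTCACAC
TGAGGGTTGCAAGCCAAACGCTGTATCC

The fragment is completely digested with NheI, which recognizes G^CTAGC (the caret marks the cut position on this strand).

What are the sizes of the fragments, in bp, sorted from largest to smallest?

92, 52, 47, 37 bp

NheI sites (GCTAGC) start at positions 92, 144, 181.
NheI cuts after the first base of each site, so after positions 92, 144, 181.
Linear molecule, 3 cuts → 4 fragments:
  1–92 → 92 bp
  93–144 → 52 bp
  145–181 → 37 bp
  182–228 → 47 bp
Sorted largest to smallest: 92, 52, 47, 37 bp.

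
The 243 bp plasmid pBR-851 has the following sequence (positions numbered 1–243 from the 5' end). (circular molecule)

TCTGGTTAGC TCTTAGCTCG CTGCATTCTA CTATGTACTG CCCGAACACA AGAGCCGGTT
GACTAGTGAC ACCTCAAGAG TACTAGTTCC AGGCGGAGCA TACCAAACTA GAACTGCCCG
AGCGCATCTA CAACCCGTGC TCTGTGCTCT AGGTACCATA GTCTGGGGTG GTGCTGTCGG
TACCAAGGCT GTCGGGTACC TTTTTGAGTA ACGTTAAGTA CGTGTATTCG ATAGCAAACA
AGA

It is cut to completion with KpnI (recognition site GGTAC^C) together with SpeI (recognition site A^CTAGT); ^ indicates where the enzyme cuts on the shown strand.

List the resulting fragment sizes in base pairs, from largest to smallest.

106, 74, 27, 20, 16 bp

KpnI sites (GGTACC) start at positions 152, 179, 195.
KpnI cuts after base 5 of each site (before the last base), so after positions 156, 183, 199.
SpeI sites (ACTAGT) start at positions 62, 82.
SpeI cuts after the first base of each site, so after positions 62, 82.
Combined cut positions: 62, 82, 156, 183, 199.
Circular molecule, 5 cuts → 5 fragments:
  63–82 → 20 bp
  83–156 → 74 bp
  157–183 → 27 bp
  184–199 → 16 bp
  200–243 then 1–62 → 44 + 62 = 106 bp
Sorted largest to smallest: 106, 74, 27, 20, 16 bp.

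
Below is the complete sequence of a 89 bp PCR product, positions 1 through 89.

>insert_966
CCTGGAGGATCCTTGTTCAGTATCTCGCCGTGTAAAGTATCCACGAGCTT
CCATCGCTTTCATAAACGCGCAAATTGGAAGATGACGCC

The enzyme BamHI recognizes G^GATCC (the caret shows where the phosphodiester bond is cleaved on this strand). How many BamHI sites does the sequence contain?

GGATCC occurs starting at position 7.
BamHI cuts at 1 site.

1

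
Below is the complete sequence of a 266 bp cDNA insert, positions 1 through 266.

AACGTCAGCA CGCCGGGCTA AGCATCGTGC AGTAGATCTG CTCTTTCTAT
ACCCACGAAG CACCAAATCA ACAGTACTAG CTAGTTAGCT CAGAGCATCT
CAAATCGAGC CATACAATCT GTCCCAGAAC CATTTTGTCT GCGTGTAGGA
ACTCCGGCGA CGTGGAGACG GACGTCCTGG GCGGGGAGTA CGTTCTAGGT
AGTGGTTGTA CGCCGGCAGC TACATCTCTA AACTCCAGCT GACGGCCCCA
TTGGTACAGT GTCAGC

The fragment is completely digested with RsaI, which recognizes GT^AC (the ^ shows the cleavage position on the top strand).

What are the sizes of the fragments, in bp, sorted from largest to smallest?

114, 75, 46, 20, 11 bp

RsaI sites (GTAC) start at positions 74, 188, 208, 254.
RsaI cuts after base 2 of each site, so after positions 75, 189, 209, 255.
Linear molecule, 4 cuts → 5 fragments:
  1–75 → 75 bp
  76–189 → 114 bp
  190–209 → 20 bp
  210–255 → 46 bp
  256–266 → 11 bp
Sorted largest to smallest: 114, 75, 46, 20, 11 bp.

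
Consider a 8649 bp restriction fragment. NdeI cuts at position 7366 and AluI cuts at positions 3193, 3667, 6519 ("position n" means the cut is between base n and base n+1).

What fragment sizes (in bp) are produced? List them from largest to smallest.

Combined cut positions (sorted): 3193, 3667, 6519, 7366.
Linear molecule, 4 cuts → 5 fragments:
  3193 − 0 = 3193 bp
  3667 − 3193 = 474 bp
  6519 − 3667 = 2852 bp
  7366 − 6519 = 847 bp
  8649 − 7366 = 1283 bp
Sorted largest to smallest: 3193, 2852, 1283, 847, 474 bp.

3193, 2852, 1283, 847, 474 bp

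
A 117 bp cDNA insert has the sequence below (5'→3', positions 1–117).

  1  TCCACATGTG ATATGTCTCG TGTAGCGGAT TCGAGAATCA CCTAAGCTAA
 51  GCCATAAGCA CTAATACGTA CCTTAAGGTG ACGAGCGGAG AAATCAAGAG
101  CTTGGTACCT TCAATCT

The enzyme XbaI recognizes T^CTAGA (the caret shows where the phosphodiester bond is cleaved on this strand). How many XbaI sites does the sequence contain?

0

No occurrence of TCTAGA is present in the sequence.
XbaI does not cut: 0 sites.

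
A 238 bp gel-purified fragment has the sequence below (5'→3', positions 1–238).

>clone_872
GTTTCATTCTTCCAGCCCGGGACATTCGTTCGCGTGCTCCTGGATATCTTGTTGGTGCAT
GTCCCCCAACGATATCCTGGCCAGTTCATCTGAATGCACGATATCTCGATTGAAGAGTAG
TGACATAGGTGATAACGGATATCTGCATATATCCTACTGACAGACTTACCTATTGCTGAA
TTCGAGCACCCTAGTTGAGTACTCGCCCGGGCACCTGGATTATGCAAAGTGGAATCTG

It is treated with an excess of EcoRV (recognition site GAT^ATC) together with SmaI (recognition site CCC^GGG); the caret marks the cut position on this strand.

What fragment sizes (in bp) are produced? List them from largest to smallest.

68, 38, 30, 29, 28, 27, 18 bp

EcoRV sites (GATATC) start at positions 43, 71, 100, 138.
EcoRV cuts after base 3 of each site, so after positions 45, 73, 102, 140.
SmaI sites (CCCGGG) start at positions 16, 206.
SmaI cuts after base 3 of each site, so after positions 18, 208.
Combined cut positions: 18, 45, 73, 102, 140, 208.
Linear molecule, 6 cuts → 7 fragments:
  1–18 → 18 bp
  19–45 → 27 bp
  46–73 → 28 bp
  74–102 → 29 bp
  103–140 → 38 bp
  141–208 → 68 bp
  209–238 → 30 bp
Sorted largest to smallest: 68, 38, 30, 29, 28, 27, 18 bp.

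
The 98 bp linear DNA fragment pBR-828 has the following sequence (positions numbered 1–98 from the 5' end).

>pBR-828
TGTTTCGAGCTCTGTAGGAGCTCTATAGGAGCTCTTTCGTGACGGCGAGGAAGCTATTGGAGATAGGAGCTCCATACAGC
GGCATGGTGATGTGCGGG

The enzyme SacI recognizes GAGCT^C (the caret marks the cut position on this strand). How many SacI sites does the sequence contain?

GAGCTC occurs starting at positions 7, 18, 29, 67.
SacI cuts at 4 sites.

4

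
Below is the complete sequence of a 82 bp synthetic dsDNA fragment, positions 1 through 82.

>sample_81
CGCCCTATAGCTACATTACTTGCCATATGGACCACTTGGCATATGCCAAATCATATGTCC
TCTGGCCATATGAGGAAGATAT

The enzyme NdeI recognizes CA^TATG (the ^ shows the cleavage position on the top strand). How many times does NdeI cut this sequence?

CATATG occurs starting at positions 24, 40, 52, 67.
NdeI cuts at 4 sites.

4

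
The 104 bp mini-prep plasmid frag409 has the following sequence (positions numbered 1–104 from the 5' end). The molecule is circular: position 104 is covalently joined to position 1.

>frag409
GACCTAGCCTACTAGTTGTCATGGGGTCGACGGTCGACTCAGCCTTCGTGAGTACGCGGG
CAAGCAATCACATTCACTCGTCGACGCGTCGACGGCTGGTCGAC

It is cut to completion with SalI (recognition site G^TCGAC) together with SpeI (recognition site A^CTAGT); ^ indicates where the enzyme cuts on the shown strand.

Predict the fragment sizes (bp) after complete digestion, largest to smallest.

47, 16, 15, 11, 8, 7 bp

SalI sites (GTCGAC) start at positions 26, 33, 80, 88, 99.
SalI cuts after the first base of each site, so after positions 26, 33, 80, 88, 99.
The SpeI site (ACTAGT) starts at position 11.
SpeI cuts after the first base of each site, so after position 11.
Combined cut positions: 11, 26, 33, 80, 88, 99.
Circular molecule, 6 cuts → 6 fragments:
  12–26 → 15 bp
  27–33 → 7 bp
  34–80 → 47 bp
  81–88 → 8 bp
  89–99 → 11 bp
  100–104 then 1–11 → 5 + 11 = 16 bp
Sorted largest to smallest: 47, 16, 15, 11, 8, 7 bp.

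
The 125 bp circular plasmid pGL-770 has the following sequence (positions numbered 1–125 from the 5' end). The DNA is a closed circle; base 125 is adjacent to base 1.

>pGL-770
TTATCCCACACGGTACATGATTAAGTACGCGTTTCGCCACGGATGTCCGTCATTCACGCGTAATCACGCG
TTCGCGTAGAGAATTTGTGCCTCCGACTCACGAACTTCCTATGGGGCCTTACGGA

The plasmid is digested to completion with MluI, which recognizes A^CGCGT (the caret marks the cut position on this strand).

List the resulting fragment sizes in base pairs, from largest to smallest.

86, 29, 10 bp

MluI sites (ACGCGT) start at positions 27, 56, 66.
MluI cuts after the first base of each site, so after positions 27, 56, 66.
Circular molecule, 3 cuts → 3 fragments:
  28–56 → 29 bp
  57–66 → 10 bp
  67–125 then 1–27 → 59 + 27 = 86 bp
Sorted largest to smallest: 86, 29, 10 bp.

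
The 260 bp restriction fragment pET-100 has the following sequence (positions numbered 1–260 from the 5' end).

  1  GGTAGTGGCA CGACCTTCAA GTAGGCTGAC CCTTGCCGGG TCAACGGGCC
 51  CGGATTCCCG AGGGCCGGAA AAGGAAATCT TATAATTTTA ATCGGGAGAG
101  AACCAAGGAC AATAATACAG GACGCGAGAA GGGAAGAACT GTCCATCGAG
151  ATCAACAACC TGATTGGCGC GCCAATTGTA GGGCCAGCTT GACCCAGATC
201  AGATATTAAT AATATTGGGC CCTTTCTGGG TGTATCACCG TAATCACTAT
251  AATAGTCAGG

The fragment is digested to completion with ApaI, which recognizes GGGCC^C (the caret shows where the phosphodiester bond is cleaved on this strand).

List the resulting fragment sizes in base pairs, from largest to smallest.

171, 50, 39 bp

ApaI sites (GGGCCC) start at positions 46, 217.
ApaI cuts after base 5 of each site (before the last base), so after positions 50, 221.
Linear molecule, 2 cuts → 3 fragments:
  1–50 → 50 bp
  51–221 → 171 bp
  222–260 → 39 bp
Sorted largest to smallest: 171, 50, 39 bp.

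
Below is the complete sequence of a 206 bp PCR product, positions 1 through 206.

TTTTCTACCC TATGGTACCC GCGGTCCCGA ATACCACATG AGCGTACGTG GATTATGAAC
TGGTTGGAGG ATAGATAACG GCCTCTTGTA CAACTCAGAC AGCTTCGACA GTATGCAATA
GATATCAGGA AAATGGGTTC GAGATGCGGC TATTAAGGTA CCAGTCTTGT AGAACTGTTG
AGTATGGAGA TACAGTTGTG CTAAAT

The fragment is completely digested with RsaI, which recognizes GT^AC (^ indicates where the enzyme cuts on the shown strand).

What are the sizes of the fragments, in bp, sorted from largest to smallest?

RsaI sites (GTAC) start at positions 15, 44, 88, 158.
RsaI cuts after base 2 of each site, so after positions 16, 45, 89, 159.
Linear molecule, 4 cuts → 5 fragments:
  1–16 → 16 bp
  17–45 → 29 bp
  46–89 → 44 bp
  90–159 → 70 bp
  160–206 → 47 bp
Sorted largest to smallest: 70, 47, 44, 29, 16 bp.

70, 47, 44, 29, 16 bp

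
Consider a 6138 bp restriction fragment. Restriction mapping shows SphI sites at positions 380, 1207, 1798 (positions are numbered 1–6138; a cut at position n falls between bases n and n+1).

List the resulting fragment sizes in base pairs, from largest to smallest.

4340, 827, 591, 380 bp

Linear molecule, 3 cuts → 4 fragments:
  380 − 0 = 380 bp
  1207 − 380 = 827 bp
  1798 − 1207 = 591 bp
  6138 − 1798 = 4340 bp
Sorted largest to smallest: 4340, 827, 591, 380 bp.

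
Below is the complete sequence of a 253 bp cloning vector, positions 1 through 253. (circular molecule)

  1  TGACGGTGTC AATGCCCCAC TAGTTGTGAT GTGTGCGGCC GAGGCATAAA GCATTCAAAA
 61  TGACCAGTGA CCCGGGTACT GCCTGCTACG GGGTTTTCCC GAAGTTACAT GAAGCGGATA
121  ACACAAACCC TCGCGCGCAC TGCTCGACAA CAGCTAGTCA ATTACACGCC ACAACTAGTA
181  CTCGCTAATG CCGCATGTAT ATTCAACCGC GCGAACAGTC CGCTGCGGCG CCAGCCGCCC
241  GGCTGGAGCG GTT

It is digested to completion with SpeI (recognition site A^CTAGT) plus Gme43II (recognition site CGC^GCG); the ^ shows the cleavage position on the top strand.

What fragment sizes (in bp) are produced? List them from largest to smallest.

115, 62, 40, 36 bp

SpeI sites (ACTAGT) start at positions 19, 174.
SpeI cuts after the first base of each site, so after positions 19, 174.
Gme43II sites (CGCGCG) start at positions 132, 208.
Gme43II cuts after base 3 of each site, so after positions 134, 210.
Combined cut positions: 19, 134, 174, 210.
Circular molecule, 4 cuts → 4 fragments:
  20–134 → 115 bp
  135–174 → 40 bp
  175–210 → 36 bp
  211–253 then 1–19 → 43 + 19 = 62 bp
Sorted largest to smallest: 115, 62, 40, 36 bp.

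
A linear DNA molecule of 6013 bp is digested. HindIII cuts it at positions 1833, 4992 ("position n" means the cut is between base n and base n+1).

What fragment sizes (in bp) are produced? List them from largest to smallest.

3159, 1833, 1021 bp

Linear molecule, 2 cuts → 3 fragments:
  1833 − 0 = 1833 bp
  4992 − 1833 = 3159 bp
  6013 − 4992 = 1021 bp
Sorted largest to smallest: 3159, 1833, 1021 bp.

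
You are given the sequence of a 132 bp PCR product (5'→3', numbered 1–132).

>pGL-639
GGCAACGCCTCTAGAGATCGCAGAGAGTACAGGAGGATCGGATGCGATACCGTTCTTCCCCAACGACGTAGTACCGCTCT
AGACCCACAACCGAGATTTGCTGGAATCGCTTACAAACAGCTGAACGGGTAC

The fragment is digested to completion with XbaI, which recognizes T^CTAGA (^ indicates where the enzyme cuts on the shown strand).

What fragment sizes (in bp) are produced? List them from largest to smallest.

68, 54, 10 bp

XbaI sites (TCTAGA) start at positions 10, 78.
XbaI cuts after the first base of each site, so after positions 10, 78.
Linear molecule, 2 cuts → 3 fragments:
  1–10 → 10 bp
  11–78 → 68 bp
  79–132 → 54 bp
Sorted largest to smallest: 68, 54, 10 bp.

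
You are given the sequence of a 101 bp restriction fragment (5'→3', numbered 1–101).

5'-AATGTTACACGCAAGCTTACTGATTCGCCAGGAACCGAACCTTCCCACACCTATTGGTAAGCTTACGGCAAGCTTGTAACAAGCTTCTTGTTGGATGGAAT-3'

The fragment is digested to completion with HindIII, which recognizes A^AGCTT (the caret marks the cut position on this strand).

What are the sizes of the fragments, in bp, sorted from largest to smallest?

46, 20, 13, 11, 11 bp

HindIII sites (AAGCTT) start at positions 13, 59, 70, 81.
HindIII cuts after the first base of each site, so after positions 13, 59, 70, 81.
Linear molecule, 4 cuts → 5 fragments:
  1–13 → 13 bp
  14–59 → 46 bp
  60–70 → 11 bp
  71–81 → 11 bp
  82–101 → 20 bp
Sorted largest to smallest: 46, 20, 13, 11, 11 bp.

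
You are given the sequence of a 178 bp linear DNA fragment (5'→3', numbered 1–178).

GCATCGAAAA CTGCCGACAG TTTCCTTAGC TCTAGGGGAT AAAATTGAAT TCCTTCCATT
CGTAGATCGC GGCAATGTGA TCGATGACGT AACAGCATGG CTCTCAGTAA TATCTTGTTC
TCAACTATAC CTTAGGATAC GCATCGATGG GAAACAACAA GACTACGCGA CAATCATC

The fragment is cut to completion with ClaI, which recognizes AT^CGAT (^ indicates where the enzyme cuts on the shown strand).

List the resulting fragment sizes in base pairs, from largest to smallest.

ClaI sites (ATCGAT) start at positions 80, 143.
ClaI cuts after base 2 of each site, so after positions 81, 144.
Linear molecule, 2 cuts → 3 fragments:
  1–81 → 81 bp
  82–144 → 63 bp
  145–178 → 34 bp
Sorted largest to smallest: 81, 63, 34 bp.

81, 63, 34 bp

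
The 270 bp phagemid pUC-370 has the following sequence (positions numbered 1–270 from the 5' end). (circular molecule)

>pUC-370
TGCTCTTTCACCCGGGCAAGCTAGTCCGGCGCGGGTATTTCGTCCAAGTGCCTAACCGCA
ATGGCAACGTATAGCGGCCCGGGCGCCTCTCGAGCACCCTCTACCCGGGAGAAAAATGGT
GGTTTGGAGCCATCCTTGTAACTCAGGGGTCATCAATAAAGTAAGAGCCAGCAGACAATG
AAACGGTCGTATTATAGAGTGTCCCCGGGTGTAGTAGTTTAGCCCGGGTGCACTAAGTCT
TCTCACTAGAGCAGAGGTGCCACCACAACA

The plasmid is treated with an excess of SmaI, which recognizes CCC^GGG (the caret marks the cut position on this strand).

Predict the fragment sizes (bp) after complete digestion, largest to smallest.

100, 67, 58, 26, 19 bp

SmaI sites (CCCGGG) start at positions 11, 78, 104, 204, 223.
SmaI cuts after base 3 of each site, so after positions 13, 80, 106, 206, 225.
Circular molecule, 5 cuts → 5 fragments:
  14–80 → 67 bp
  81–106 → 26 bp
  107–206 → 100 bp
  207–225 → 19 bp
  226–270 then 1–13 → 45 + 13 = 58 bp
Sorted largest to smallest: 100, 67, 58, 26, 19 bp.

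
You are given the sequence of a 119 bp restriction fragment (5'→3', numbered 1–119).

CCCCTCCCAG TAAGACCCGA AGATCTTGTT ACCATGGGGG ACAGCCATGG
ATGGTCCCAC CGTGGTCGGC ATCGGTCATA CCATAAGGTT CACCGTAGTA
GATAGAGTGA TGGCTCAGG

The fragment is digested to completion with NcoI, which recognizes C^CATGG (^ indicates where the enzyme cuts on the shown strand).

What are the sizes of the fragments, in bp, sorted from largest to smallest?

74, 32, 13 bp

NcoI sites (CCATGG) start at positions 32, 45.
NcoI cuts after the first base of each site, so after positions 32, 45.
Linear molecule, 2 cuts → 3 fragments:
  1–32 → 32 bp
  33–45 → 13 bp
  46–119 → 74 bp
Sorted largest to smallest: 74, 32, 13 bp.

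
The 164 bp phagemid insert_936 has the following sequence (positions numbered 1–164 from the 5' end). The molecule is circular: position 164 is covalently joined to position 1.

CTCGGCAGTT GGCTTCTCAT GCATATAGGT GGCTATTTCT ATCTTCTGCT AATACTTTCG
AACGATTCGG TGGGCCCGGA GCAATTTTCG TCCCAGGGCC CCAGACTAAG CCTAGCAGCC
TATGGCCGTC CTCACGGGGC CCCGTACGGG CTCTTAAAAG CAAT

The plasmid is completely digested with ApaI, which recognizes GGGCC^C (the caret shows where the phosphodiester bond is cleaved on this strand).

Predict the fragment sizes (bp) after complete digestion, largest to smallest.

ApaI sites (GGGCCC) start at positions 72, 96, 137.
ApaI cuts after base 5 of each site (before the last base), so after positions 76, 100, 141.
Circular molecule, 3 cuts → 3 fragments:
  77–100 → 24 bp
  101–141 → 41 bp
  142–164 then 1–76 → 23 + 76 = 99 bp
Sorted largest to smallest: 99, 41, 24 bp.

99, 41, 24 bp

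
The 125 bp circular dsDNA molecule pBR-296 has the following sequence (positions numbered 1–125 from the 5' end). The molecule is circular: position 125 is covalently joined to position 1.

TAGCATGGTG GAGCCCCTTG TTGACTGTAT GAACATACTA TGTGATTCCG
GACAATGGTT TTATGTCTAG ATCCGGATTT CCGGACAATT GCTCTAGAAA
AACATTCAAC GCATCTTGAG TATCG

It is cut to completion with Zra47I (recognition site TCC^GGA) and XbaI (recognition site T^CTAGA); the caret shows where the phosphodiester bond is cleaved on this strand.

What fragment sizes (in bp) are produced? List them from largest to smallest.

Zra47I sites (TCCGGA) start at positions 47, 72, 80.
Zra47I cuts after base 3 of each site, so after positions 49, 74, 82.
XbaI sites (TCTAGA) start at positions 66, 93.
XbaI cuts after the first base of each site, so after positions 66, 93.
Combined cut positions: 49, 66, 74, 82, 93.
Circular molecule, 5 cuts → 5 fragments:
  50–66 → 17 bp
  67–74 → 8 bp
  75–82 → 8 bp
  83–93 → 11 bp
  94–125 then 1–49 → 32 + 49 = 81 bp
Sorted largest to smallest: 81, 17, 11, 8, 8 bp.

81, 17, 11, 8, 8 bp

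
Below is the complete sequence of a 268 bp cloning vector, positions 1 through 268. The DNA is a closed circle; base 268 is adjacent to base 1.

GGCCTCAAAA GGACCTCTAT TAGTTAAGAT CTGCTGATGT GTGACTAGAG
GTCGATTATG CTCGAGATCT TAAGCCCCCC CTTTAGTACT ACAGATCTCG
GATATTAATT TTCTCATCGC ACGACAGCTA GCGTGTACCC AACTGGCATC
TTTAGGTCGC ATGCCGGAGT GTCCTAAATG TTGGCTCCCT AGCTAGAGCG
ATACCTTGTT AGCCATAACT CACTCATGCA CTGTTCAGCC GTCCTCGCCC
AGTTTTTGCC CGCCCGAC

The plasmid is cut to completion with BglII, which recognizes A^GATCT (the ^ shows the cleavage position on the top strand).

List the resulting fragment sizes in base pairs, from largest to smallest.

202, 38, 28 bp

BglII sites (AGATCT) start at positions 27, 65, 93.
BglII cuts after the first base of each site, so after positions 27, 65, 93.
Circular molecule, 3 cuts → 3 fragments:
  28–65 → 38 bp
  66–93 → 28 bp
  94–268 then 1–27 → 175 + 27 = 202 bp
Sorted largest to smallest: 202, 38, 28 bp.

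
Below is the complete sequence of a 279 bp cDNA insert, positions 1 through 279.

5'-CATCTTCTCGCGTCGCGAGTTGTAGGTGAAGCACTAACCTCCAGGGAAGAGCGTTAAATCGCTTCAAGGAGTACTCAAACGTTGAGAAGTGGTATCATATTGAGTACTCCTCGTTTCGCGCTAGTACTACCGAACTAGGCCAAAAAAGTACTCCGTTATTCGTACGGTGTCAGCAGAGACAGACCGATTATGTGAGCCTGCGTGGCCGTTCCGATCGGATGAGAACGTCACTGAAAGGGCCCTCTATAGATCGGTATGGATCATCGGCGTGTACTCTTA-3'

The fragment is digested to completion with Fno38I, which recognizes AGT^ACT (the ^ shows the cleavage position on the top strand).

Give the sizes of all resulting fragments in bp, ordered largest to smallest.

130, 72, 33, 24, 20 bp

Fno38I sites (AGTACT) start at positions 70, 103, 123, 147.
Fno38I cuts after base 3 of each site, so after positions 72, 105, 125, 149.
Linear molecule, 4 cuts → 5 fragments:
  1–72 → 72 bp
  73–105 → 33 bp
  106–125 → 20 bp
  126–149 → 24 bp
  150–279 → 130 bp
Sorted largest to smallest: 130, 72, 33, 24, 20 bp.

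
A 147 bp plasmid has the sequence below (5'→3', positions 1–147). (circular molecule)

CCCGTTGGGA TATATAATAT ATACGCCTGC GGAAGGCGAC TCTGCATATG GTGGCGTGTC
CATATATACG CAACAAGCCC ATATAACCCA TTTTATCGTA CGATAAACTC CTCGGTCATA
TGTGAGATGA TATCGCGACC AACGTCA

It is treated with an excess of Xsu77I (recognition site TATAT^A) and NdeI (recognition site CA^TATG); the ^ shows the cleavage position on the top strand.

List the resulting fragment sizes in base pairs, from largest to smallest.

Xsu77I sites (TATATA) start at positions 11, 18, 63.
Xsu77I cuts after base 5 of each site (before the last base), so after positions 15, 22, 67.
NdeI sites (CATATG) start at positions 45, 117.
NdeI cuts after base 2 of each site, so after positions 46, 118.
Combined cut positions: 15, 22, 46, 67, 118.
Circular molecule, 5 cuts → 5 fragments:
  16–22 → 7 bp
  23–46 → 24 bp
  47–67 → 21 bp
  68–118 → 51 bp
  119–147 then 1–15 → 29 + 15 = 44 bp
Sorted largest to smallest: 51, 44, 24, 21, 7 bp.

51, 44, 24, 21, 7 bp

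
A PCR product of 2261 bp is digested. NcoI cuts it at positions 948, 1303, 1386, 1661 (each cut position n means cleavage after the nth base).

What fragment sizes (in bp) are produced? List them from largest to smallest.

Linear molecule, 4 cuts → 5 fragments:
  948 − 0 = 948 bp
  1303 − 948 = 355 bp
  1386 − 1303 = 83 bp
  1661 − 1386 = 275 bp
  2261 − 1661 = 600 bp
Sorted largest to smallest: 948, 600, 355, 275, 83 bp.

948, 600, 355, 275, 83 bp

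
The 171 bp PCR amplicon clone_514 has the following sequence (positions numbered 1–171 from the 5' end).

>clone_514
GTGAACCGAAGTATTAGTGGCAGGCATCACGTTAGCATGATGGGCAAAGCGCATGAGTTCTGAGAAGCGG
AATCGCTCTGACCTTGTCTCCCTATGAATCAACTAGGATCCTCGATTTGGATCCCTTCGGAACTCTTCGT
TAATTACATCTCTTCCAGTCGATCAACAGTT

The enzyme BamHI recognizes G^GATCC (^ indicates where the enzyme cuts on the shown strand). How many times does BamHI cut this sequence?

2

GGATCC occurs starting at positions 106, 119.
BamHI cuts at 2 sites.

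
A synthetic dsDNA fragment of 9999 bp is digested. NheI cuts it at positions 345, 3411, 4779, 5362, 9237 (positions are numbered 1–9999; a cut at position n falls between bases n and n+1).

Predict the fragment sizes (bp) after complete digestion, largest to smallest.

Linear molecule, 5 cuts → 6 fragments:
  345 − 0 = 345 bp
  3411 − 345 = 3066 bp
  4779 − 3411 = 1368 bp
  5362 − 4779 = 583 bp
  9237 − 5362 = 3875 bp
  9999 − 9237 = 762 bp
Sorted largest to smallest: 3875, 3066, 1368, 762, 583, 345 bp.

3875, 3066, 1368, 762, 583, 345 bp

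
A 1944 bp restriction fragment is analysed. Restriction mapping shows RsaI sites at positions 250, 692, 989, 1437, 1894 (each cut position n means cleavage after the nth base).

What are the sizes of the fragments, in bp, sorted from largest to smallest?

Linear molecule, 5 cuts → 6 fragments:
  250 − 0 = 250 bp
  692 − 250 = 442 bp
  989 − 692 = 297 bp
  1437 − 989 = 448 bp
  1894 − 1437 = 457 bp
  1944 − 1894 = 50 bp
Sorted largest to smallest: 457, 448, 442, 297, 250, 50 bp.

457, 448, 442, 297, 250, 50 bp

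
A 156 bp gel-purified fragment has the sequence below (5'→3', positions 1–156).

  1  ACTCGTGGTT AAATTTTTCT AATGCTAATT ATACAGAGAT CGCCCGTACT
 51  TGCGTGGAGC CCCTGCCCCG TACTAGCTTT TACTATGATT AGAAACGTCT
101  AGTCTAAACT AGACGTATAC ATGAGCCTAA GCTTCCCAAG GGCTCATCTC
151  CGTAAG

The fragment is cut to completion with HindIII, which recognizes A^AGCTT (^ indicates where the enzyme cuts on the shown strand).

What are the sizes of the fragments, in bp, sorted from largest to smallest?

The HindIII site (AAGCTT) starts at position 129.
HindIII cuts after the first base of each site, so after position 129.
Linear molecule, 1 cut → 2 fragments:
  1–129 → 129 bp
  130–156 → 27 bp
Sorted largest to smallest: 129, 27 bp.

129, 27 bp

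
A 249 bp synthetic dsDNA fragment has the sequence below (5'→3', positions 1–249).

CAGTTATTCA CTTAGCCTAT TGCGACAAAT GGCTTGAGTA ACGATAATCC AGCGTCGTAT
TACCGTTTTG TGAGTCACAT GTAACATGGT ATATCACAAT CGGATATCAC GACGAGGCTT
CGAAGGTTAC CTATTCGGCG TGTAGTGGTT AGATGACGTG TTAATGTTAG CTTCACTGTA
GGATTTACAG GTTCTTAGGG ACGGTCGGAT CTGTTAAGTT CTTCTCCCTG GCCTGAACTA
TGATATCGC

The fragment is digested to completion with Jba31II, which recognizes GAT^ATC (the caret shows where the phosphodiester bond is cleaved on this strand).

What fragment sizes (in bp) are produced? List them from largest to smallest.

139, 105, 5 bp

Jba31II sites (GATATC) start at positions 103, 242.
Jba31II cuts after base 3 of each site, so after positions 105, 244.
Linear molecule, 2 cuts → 3 fragments:
  1–105 → 105 bp
  106–244 → 139 bp
  245–249 → 5 bp
Sorted largest to smallest: 139, 105, 5 bp.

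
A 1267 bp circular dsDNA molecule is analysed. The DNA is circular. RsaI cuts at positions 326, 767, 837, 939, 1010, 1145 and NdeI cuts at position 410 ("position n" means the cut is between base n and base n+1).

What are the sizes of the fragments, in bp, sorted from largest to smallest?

Combined cut positions (sorted): 326, 410, 767, 837, 939, 1010, 1145.
Circular molecule, 7 cuts → 7 fragments:
  410 − 326 = 84 bp
  767 − 410 = 357 bp
  837 − 767 = 70 bp
  939 − 837 = 102 bp
  1010 − 939 = 71 bp
  1145 − 1010 = 135 bp
  wrap: 1267 − 1145 + 326 = 448 bp
Sorted largest to smallest: 448, 357, 135, 102, 84, 71, 70 bp.

448, 357, 135, 102, 84, 71, 70 bp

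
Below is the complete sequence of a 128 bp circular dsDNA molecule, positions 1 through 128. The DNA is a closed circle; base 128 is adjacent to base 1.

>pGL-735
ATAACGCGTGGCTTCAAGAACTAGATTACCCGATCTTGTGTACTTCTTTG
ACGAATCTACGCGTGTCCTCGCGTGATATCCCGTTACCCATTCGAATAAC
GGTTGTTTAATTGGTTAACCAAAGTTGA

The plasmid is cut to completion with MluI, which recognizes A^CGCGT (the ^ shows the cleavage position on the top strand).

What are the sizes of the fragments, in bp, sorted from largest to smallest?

73, 55 bp

MluI sites (ACGCGT) start at positions 4, 59.
MluI cuts after the first base of each site, so after positions 4, 59.
Circular molecule, 2 cuts → 2 fragments:
  5–59 → 55 bp
  60–128 then 1–4 → 69 + 4 = 73 bp
Sorted largest to smallest: 73, 55 bp.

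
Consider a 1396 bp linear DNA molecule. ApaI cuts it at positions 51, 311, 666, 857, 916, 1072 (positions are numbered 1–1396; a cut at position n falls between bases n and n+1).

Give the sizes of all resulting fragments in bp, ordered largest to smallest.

355, 324, 260, 191, 156, 59, 51 bp

Linear molecule, 6 cuts → 7 fragments:
  51 − 0 = 51 bp
  311 − 51 = 260 bp
  666 − 311 = 355 bp
  857 − 666 = 191 bp
  916 − 857 = 59 bp
  1072 − 916 = 156 bp
  1396 − 1072 = 324 bp
Sorted largest to smallest: 355, 324, 260, 191, 156, 59, 51 bp.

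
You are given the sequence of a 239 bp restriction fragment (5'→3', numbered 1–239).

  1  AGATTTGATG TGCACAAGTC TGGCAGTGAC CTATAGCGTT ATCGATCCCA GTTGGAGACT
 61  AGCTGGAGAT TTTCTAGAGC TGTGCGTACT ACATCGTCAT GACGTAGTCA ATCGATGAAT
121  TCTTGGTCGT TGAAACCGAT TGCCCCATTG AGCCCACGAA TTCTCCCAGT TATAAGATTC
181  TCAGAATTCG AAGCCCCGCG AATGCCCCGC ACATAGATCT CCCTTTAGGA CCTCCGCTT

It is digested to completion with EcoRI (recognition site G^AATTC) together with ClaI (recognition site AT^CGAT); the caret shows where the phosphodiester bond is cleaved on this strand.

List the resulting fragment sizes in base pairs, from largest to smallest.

EcoRI sites (GAATTC) start at positions 117, 158, 184.
EcoRI cuts after the first base of each site, so after positions 117, 158, 184.
ClaI sites (ATCGAT) start at positions 41, 111.
ClaI cuts after base 2 of each site, so after positions 42, 112.
Combined cut positions: 42, 112, 117, 158, 184.
Linear molecule, 5 cuts → 6 fragments:
  1–42 → 42 bp
  43–112 → 70 bp
  113–117 → 5 bp
  118–158 → 41 bp
  159–184 → 26 bp
  185–239 → 55 bp
Sorted largest to smallest: 70, 55, 42, 41, 26, 5 bp.

70, 55, 42, 41, 26, 5 bp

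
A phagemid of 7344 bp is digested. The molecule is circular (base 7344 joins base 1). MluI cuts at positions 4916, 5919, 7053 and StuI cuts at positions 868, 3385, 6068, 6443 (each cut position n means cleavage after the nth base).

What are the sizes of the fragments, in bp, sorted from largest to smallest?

2517, 1531, 1159, 1003, 610, 375, 149 bp

Combined cut positions (sorted): 868, 3385, 4916, 5919, 6068, 6443, 7053.
Circular molecule, 7 cuts → 7 fragments:
  3385 − 868 = 2517 bp
  4916 − 3385 = 1531 bp
  5919 − 4916 = 1003 bp
  6068 − 5919 = 149 bp
  6443 − 6068 = 375 bp
  7053 − 6443 = 610 bp
  wrap: 7344 − 7053 + 868 = 1159 bp
Sorted largest to smallest: 2517, 1531, 1159, 1003, 610, 375, 149 bp.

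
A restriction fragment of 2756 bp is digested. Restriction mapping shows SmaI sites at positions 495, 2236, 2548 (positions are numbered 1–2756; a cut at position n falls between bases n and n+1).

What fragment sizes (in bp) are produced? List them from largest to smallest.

Linear molecule, 3 cuts → 4 fragments:
  495 − 0 = 495 bp
  2236 − 495 = 1741 bp
  2548 − 2236 = 312 bp
  2756 − 2548 = 208 bp
Sorted largest to smallest: 1741, 495, 312, 208 bp.

1741, 495, 312, 208 bp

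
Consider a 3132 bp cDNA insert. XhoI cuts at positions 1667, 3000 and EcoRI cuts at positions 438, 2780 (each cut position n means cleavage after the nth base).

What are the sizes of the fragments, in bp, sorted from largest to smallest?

1229, 1113, 438, 220, 132 bp

Combined cut positions (sorted): 438, 1667, 2780, 3000.
Linear molecule, 4 cuts → 5 fragments:
  438 − 0 = 438 bp
  1667 − 438 = 1229 bp
  2780 − 1667 = 1113 bp
  3000 − 2780 = 220 bp
  3132 − 3000 = 132 bp
Sorted largest to smallest: 1229, 1113, 438, 220, 132 bp.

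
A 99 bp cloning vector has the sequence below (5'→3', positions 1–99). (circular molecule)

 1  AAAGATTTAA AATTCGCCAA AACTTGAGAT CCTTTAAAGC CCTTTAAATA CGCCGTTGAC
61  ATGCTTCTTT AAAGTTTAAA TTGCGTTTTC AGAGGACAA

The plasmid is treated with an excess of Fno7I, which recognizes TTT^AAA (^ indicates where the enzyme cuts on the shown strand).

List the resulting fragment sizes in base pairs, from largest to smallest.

30, 27, 25, 10, 7 bp

Fno7I sites (TTTAAA) start at positions 6, 33, 43, 68, 75.
Fno7I cuts after base 3 of each site, so after positions 8, 35, 45, 70, 77.
Circular molecule, 5 cuts → 5 fragments:
  9–35 → 27 bp
  36–45 → 10 bp
  46–70 → 25 bp
  71–77 → 7 bp
  78–99 then 1–8 → 22 + 8 = 30 bp
Sorted largest to smallest: 30, 27, 25, 10, 7 bp.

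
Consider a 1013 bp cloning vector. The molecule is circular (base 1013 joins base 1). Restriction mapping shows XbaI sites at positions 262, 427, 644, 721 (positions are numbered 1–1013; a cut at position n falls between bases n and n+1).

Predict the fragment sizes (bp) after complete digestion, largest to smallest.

554, 217, 165, 77 bp

Circular molecule, 4 cuts → 4 fragments:
  427 − 262 = 165 bp
  644 − 427 = 217 bp
  721 − 644 = 77 bp
  wrap: 1013 − 721 + 262 = 554 bp
Sorted largest to smallest: 554, 217, 165, 77 bp.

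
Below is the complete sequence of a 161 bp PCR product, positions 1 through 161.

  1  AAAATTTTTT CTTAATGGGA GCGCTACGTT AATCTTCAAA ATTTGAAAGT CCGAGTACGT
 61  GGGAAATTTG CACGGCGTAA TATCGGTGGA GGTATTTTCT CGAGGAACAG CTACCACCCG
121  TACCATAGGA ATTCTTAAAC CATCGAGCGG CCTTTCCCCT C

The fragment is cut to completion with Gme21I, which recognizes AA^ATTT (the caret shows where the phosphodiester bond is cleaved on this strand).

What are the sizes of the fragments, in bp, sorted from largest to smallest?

Gme21I sites (AAATTT) start at positions 2, 39, 64.
Gme21I cuts after base 2 of each site, so after positions 3, 40, 65.
Linear molecule, 3 cuts → 4 fragments:
  1–3 → 3 bp
  4–40 → 37 bp
  41–65 → 25 bp
  66–161 → 96 bp
Sorted largest to smallest: 96, 37, 25, 3 bp.

96, 37, 25, 3 bp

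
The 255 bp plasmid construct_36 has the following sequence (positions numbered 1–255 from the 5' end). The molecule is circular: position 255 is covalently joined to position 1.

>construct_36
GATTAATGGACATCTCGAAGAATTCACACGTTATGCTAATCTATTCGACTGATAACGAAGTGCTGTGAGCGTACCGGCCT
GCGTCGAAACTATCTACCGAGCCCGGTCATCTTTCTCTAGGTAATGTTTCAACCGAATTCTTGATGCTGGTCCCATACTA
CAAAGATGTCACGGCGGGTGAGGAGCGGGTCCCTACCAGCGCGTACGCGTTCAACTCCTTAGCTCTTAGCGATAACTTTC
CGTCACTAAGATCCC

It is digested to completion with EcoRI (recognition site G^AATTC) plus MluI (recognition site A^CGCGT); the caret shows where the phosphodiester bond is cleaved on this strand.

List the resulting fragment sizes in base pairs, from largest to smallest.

115, 70, 70 bp

EcoRI sites (GAATTC) start at positions 20, 135.
EcoRI cuts after the first base of each site, so after positions 20, 135.
The MluI site (ACGCGT) starts at position 205.
MluI cuts after the first base of each site, so after position 205.
Combined cut positions: 20, 135, 205.
Circular molecule, 3 cuts → 3 fragments:
  21–135 → 115 bp
  136–205 → 70 bp
  206–255 then 1–20 → 50 + 20 = 70 bp
Sorted largest to smallest: 115, 70, 70 bp.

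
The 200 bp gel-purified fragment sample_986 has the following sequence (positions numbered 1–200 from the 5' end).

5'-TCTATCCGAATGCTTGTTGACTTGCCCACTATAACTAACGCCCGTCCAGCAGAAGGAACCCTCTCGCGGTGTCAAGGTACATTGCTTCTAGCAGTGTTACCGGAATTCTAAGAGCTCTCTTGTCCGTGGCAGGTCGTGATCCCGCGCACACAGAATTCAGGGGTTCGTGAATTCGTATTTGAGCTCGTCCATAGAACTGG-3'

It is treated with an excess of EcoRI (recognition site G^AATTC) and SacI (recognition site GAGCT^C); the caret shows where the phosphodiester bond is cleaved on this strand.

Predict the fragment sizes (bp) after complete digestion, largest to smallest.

103, 37, 16, 16, 15, 13 bp

EcoRI sites (GAATTC) start at positions 103, 153, 169.
EcoRI cuts after the first base of each site, so after positions 103, 153, 169.
SacI sites (GAGCTC) start at positions 112, 181.
SacI cuts after base 5 of each site (before the last base), so after positions 116, 185.
Combined cut positions: 103, 116, 153, 169, 185.
Linear molecule, 5 cuts → 6 fragments:
  1–103 → 103 bp
  104–116 → 13 bp
  117–153 → 37 bp
  154–169 → 16 bp
  170–185 → 16 bp
  186–200 → 15 bp
Sorted largest to smallest: 103, 37, 16, 16, 15, 13 bp.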